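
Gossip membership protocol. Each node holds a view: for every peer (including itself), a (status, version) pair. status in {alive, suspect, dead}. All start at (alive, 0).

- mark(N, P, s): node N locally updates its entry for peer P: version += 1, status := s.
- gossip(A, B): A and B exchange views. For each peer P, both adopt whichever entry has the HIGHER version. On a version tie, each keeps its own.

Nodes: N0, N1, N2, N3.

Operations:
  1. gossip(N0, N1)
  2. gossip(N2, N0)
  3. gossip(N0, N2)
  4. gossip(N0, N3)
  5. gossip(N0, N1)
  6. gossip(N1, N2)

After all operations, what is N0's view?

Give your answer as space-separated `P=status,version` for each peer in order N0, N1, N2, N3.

Op 1: gossip N0<->N1 -> N0.N0=(alive,v0) N0.N1=(alive,v0) N0.N2=(alive,v0) N0.N3=(alive,v0) | N1.N0=(alive,v0) N1.N1=(alive,v0) N1.N2=(alive,v0) N1.N3=(alive,v0)
Op 2: gossip N2<->N0 -> N2.N0=(alive,v0) N2.N1=(alive,v0) N2.N2=(alive,v0) N2.N3=(alive,v0) | N0.N0=(alive,v0) N0.N1=(alive,v0) N0.N2=(alive,v0) N0.N3=(alive,v0)
Op 3: gossip N0<->N2 -> N0.N0=(alive,v0) N0.N1=(alive,v0) N0.N2=(alive,v0) N0.N3=(alive,v0) | N2.N0=(alive,v0) N2.N1=(alive,v0) N2.N2=(alive,v0) N2.N3=(alive,v0)
Op 4: gossip N0<->N3 -> N0.N0=(alive,v0) N0.N1=(alive,v0) N0.N2=(alive,v0) N0.N3=(alive,v0) | N3.N0=(alive,v0) N3.N1=(alive,v0) N3.N2=(alive,v0) N3.N3=(alive,v0)
Op 5: gossip N0<->N1 -> N0.N0=(alive,v0) N0.N1=(alive,v0) N0.N2=(alive,v0) N0.N3=(alive,v0) | N1.N0=(alive,v0) N1.N1=(alive,v0) N1.N2=(alive,v0) N1.N3=(alive,v0)
Op 6: gossip N1<->N2 -> N1.N0=(alive,v0) N1.N1=(alive,v0) N1.N2=(alive,v0) N1.N3=(alive,v0) | N2.N0=(alive,v0) N2.N1=(alive,v0) N2.N2=(alive,v0) N2.N3=(alive,v0)

Answer: N0=alive,0 N1=alive,0 N2=alive,0 N3=alive,0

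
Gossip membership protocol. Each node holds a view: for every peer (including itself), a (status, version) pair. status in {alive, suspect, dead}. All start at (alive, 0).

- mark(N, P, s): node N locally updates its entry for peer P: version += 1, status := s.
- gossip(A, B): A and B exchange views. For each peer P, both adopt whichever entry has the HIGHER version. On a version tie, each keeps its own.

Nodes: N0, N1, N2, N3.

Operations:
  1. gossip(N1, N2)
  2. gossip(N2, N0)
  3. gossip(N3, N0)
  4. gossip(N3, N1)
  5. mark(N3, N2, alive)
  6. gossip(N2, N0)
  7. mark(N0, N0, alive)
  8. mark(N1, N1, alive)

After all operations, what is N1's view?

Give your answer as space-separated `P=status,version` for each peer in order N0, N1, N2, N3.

Op 1: gossip N1<->N2 -> N1.N0=(alive,v0) N1.N1=(alive,v0) N1.N2=(alive,v0) N1.N3=(alive,v0) | N2.N0=(alive,v0) N2.N1=(alive,v0) N2.N2=(alive,v0) N2.N3=(alive,v0)
Op 2: gossip N2<->N0 -> N2.N0=(alive,v0) N2.N1=(alive,v0) N2.N2=(alive,v0) N2.N3=(alive,v0) | N0.N0=(alive,v0) N0.N1=(alive,v0) N0.N2=(alive,v0) N0.N3=(alive,v0)
Op 3: gossip N3<->N0 -> N3.N0=(alive,v0) N3.N1=(alive,v0) N3.N2=(alive,v0) N3.N3=(alive,v0) | N0.N0=(alive,v0) N0.N1=(alive,v0) N0.N2=(alive,v0) N0.N3=(alive,v0)
Op 4: gossip N3<->N1 -> N3.N0=(alive,v0) N3.N1=(alive,v0) N3.N2=(alive,v0) N3.N3=(alive,v0) | N1.N0=(alive,v0) N1.N1=(alive,v0) N1.N2=(alive,v0) N1.N3=(alive,v0)
Op 5: N3 marks N2=alive -> (alive,v1)
Op 6: gossip N2<->N0 -> N2.N0=(alive,v0) N2.N1=(alive,v0) N2.N2=(alive,v0) N2.N3=(alive,v0) | N0.N0=(alive,v0) N0.N1=(alive,v0) N0.N2=(alive,v0) N0.N3=(alive,v0)
Op 7: N0 marks N0=alive -> (alive,v1)
Op 8: N1 marks N1=alive -> (alive,v1)

Answer: N0=alive,0 N1=alive,1 N2=alive,0 N3=alive,0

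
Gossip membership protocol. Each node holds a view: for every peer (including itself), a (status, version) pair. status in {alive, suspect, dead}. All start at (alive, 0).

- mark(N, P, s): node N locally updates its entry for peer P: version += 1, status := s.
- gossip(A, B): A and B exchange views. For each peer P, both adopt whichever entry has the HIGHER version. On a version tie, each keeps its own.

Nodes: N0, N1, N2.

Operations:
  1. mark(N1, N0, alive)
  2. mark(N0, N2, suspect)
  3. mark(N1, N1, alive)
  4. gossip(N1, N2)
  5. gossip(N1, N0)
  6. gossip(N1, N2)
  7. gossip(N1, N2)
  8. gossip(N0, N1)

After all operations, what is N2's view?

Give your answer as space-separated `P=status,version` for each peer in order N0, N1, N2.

Answer: N0=alive,1 N1=alive,1 N2=suspect,1

Derivation:
Op 1: N1 marks N0=alive -> (alive,v1)
Op 2: N0 marks N2=suspect -> (suspect,v1)
Op 3: N1 marks N1=alive -> (alive,v1)
Op 4: gossip N1<->N2 -> N1.N0=(alive,v1) N1.N1=(alive,v1) N1.N2=(alive,v0) | N2.N0=(alive,v1) N2.N1=(alive,v1) N2.N2=(alive,v0)
Op 5: gossip N1<->N0 -> N1.N0=(alive,v1) N1.N1=(alive,v1) N1.N2=(suspect,v1) | N0.N0=(alive,v1) N0.N1=(alive,v1) N0.N2=(suspect,v1)
Op 6: gossip N1<->N2 -> N1.N0=(alive,v1) N1.N1=(alive,v1) N1.N2=(suspect,v1) | N2.N0=(alive,v1) N2.N1=(alive,v1) N2.N2=(suspect,v1)
Op 7: gossip N1<->N2 -> N1.N0=(alive,v1) N1.N1=(alive,v1) N1.N2=(suspect,v1) | N2.N0=(alive,v1) N2.N1=(alive,v1) N2.N2=(suspect,v1)
Op 8: gossip N0<->N1 -> N0.N0=(alive,v1) N0.N1=(alive,v1) N0.N2=(suspect,v1) | N1.N0=(alive,v1) N1.N1=(alive,v1) N1.N2=(suspect,v1)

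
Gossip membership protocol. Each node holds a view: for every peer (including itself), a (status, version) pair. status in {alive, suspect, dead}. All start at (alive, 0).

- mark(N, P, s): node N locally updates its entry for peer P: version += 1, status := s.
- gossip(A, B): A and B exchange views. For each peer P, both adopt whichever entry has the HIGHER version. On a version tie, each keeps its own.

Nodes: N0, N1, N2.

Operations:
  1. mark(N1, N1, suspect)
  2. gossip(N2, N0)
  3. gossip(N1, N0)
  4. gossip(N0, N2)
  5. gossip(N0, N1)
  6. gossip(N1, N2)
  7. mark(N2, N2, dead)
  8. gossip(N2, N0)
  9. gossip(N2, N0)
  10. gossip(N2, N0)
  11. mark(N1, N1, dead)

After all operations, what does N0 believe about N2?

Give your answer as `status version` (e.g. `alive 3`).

Op 1: N1 marks N1=suspect -> (suspect,v1)
Op 2: gossip N2<->N0 -> N2.N0=(alive,v0) N2.N1=(alive,v0) N2.N2=(alive,v0) | N0.N0=(alive,v0) N0.N1=(alive,v0) N0.N2=(alive,v0)
Op 3: gossip N1<->N0 -> N1.N0=(alive,v0) N1.N1=(suspect,v1) N1.N2=(alive,v0) | N0.N0=(alive,v0) N0.N1=(suspect,v1) N0.N2=(alive,v0)
Op 4: gossip N0<->N2 -> N0.N0=(alive,v0) N0.N1=(suspect,v1) N0.N2=(alive,v0) | N2.N0=(alive,v0) N2.N1=(suspect,v1) N2.N2=(alive,v0)
Op 5: gossip N0<->N1 -> N0.N0=(alive,v0) N0.N1=(suspect,v1) N0.N2=(alive,v0) | N1.N0=(alive,v0) N1.N1=(suspect,v1) N1.N2=(alive,v0)
Op 6: gossip N1<->N2 -> N1.N0=(alive,v0) N1.N1=(suspect,v1) N1.N2=(alive,v0) | N2.N0=(alive,v0) N2.N1=(suspect,v1) N2.N2=(alive,v0)
Op 7: N2 marks N2=dead -> (dead,v1)
Op 8: gossip N2<->N0 -> N2.N0=(alive,v0) N2.N1=(suspect,v1) N2.N2=(dead,v1) | N0.N0=(alive,v0) N0.N1=(suspect,v1) N0.N2=(dead,v1)
Op 9: gossip N2<->N0 -> N2.N0=(alive,v0) N2.N1=(suspect,v1) N2.N2=(dead,v1) | N0.N0=(alive,v0) N0.N1=(suspect,v1) N0.N2=(dead,v1)
Op 10: gossip N2<->N0 -> N2.N0=(alive,v0) N2.N1=(suspect,v1) N2.N2=(dead,v1) | N0.N0=(alive,v0) N0.N1=(suspect,v1) N0.N2=(dead,v1)
Op 11: N1 marks N1=dead -> (dead,v2)

Answer: dead 1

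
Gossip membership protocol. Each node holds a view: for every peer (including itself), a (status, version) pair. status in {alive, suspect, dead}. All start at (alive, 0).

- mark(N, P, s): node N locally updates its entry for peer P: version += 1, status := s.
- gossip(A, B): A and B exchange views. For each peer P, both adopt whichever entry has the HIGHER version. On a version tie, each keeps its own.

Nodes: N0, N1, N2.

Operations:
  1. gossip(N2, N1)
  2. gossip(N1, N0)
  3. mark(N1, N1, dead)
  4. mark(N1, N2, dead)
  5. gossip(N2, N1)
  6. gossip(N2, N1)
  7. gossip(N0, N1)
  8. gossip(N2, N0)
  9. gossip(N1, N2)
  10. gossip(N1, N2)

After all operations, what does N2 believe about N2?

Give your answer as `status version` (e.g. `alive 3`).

Op 1: gossip N2<->N1 -> N2.N0=(alive,v0) N2.N1=(alive,v0) N2.N2=(alive,v0) | N1.N0=(alive,v0) N1.N1=(alive,v0) N1.N2=(alive,v0)
Op 2: gossip N1<->N0 -> N1.N0=(alive,v0) N1.N1=(alive,v0) N1.N2=(alive,v0) | N0.N0=(alive,v0) N0.N1=(alive,v0) N0.N2=(alive,v0)
Op 3: N1 marks N1=dead -> (dead,v1)
Op 4: N1 marks N2=dead -> (dead,v1)
Op 5: gossip N2<->N1 -> N2.N0=(alive,v0) N2.N1=(dead,v1) N2.N2=(dead,v1) | N1.N0=(alive,v0) N1.N1=(dead,v1) N1.N2=(dead,v1)
Op 6: gossip N2<->N1 -> N2.N0=(alive,v0) N2.N1=(dead,v1) N2.N2=(dead,v1) | N1.N0=(alive,v0) N1.N1=(dead,v1) N1.N2=(dead,v1)
Op 7: gossip N0<->N1 -> N0.N0=(alive,v0) N0.N1=(dead,v1) N0.N2=(dead,v1) | N1.N0=(alive,v0) N1.N1=(dead,v1) N1.N2=(dead,v1)
Op 8: gossip N2<->N0 -> N2.N0=(alive,v0) N2.N1=(dead,v1) N2.N2=(dead,v1) | N0.N0=(alive,v0) N0.N1=(dead,v1) N0.N2=(dead,v1)
Op 9: gossip N1<->N2 -> N1.N0=(alive,v0) N1.N1=(dead,v1) N1.N2=(dead,v1) | N2.N0=(alive,v0) N2.N1=(dead,v1) N2.N2=(dead,v1)
Op 10: gossip N1<->N2 -> N1.N0=(alive,v0) N1.N1=(dead,v1) N1.N2=(dead,v1) | N2.N0=(alive,v0) N2.N1=(dead,v1) N2.N2=(dead,v1)

Answer: dead 1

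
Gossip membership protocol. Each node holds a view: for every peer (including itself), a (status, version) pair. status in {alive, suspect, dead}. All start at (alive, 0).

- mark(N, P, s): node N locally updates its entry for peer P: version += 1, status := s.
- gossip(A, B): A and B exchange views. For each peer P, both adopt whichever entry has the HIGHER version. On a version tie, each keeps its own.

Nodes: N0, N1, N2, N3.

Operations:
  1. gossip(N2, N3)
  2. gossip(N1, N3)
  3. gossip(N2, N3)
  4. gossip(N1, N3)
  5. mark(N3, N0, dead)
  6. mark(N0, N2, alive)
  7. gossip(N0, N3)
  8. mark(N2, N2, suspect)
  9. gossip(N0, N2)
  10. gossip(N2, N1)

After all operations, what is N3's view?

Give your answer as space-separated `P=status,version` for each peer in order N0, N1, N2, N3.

Answer: N0=dead,1 N1=alive,0 N2=alive,1 N3=alive,0

Derivation:
Op 1: gossip N2<->N3 -> N2.N0=(alive,v0) N2.N1=(alive,v0) N2.N2=(alive,v0) N2.N3=(alive,v0) | N3.N0=(alive,v0) N3.N1=(alive,v0) N3.N2=(alive,v0) N3.N3=(alive,v0)
Op 2: gossip N1<->N3 -> N1.N0=(alive,v0) N1.N1=(alive,v0) N1.N2=(alive,v0) N1.N3=(alive,v0) | N3.N0=(alive,v0) N3.N1=(alive,v0) N3.N2=(alive,v0) N3.N3=(alive,v0)
Op 3: gossip N2<->N3 -> N2.N0=(alive,v0) N2.N1=(alive,v0) N2.N2=(alive,v0) N2.N3=(alive,v0) | N3.N0=(alive,v0) N3.N1=(alive,v0) N3.N2=(alive,v0) N3.N3=(alive,v0)
Op 4: gossip N1<->N3 -> N1.N0=(alive,v0) N1.N1=(alive,v0) N1.N2=(alive,v0) N1.N3=(alive,v0) | N3.N0=(alive,v0) N3.N1=(alive,v0) N3.N2=(alive,v0) N3.N3=(alive,v0)
Op 5: N3 marks N0=dead -> (dead,v1)
Op 6: N0 marks N2=alive -> (alive,v1)
Op 7: gossip N0<->N3 -> N0.N0=(dead,v1) N0.N1=(alive,v0) N0.N2=(alive,v1) N0.N3=(alive,v0) | N3.N0=(dead,v1) N3.N1=(alive,v0) N3.N2=(alive,v1) N3.N3=(alive,v0)
Op 8: N2 marks N2=suspect -> (suspect,v1)
Op 9: gossip N0<->N2 -> N0.N0=(dead,v1) N0.N1=(alive,v0) N0.N2=(alive,v1) N0.N3=(alive,v0) | N2.N0=(dead,v1) N2.N1=(alive,v0) N2.N2=(suspect,v1) N2.N3=(alive,v0)
Op 10: gossip N2<->N1 -> N2.N0=(dead,v1) N2.N1=(alive,v0) N2.N2=(suspect,v1) N2.N3=(alive,v0) | N1.N0=(dead,v1) N1.N1=(alive,v0) N1.N2=(suspect,v1) N1.N3=(alive,v0)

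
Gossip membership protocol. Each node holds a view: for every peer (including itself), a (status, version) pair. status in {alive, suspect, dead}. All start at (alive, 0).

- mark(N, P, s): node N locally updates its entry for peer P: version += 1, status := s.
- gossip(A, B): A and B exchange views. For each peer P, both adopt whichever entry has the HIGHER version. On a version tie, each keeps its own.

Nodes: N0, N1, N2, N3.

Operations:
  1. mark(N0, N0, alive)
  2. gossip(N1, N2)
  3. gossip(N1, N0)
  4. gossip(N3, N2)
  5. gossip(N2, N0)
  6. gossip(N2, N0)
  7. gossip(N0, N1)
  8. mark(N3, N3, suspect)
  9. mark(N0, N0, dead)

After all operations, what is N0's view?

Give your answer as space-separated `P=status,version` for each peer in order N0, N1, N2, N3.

Answer: N0=dead,2 N1=alive,0 N2=alive,0 N3=alive,0

Derivation:
Op 1: N0 marks N0=alive -> (alive,v1)
Op 2: gossip N1<->N2 -> N1.N0=(alive,v0) N1.N1=(alive,v0) N1.N2=(alive,v0) N1.N3=(alive,v0) | N2.N0=(alive,v0) N2.N1=(alive,v0) N2.N2=(alive,v0) N2.N3=(alive,v0)
Op 3: gossip N1<->N0 -> N1.N0=(alive,v1) N1.N1=(alive,v0) N1.N2=(alive,v0) N1.N3=(alive,v0) | N0.N0=(alive,v1) N0.N1=(alive,v0) N0.N2=(alive,v0) N0.N3=(alive,v0)
Op 4: gossip N3<->N2 -> N3.N0=(alive,v0) N3.N1=(alive,v0) N3.N2=(alive,v0) N3.N3=(alive,v0) | N2.N0=(alive,v0) N2.N1=(alive,v0) N2.N2=(alive,v0) N2.N3=(alive,v0)
Op 5: gossip N2<->N0 -> N2.N0=(alive,v1) N2.N1=(alive,v0) N2.N2=(alive,v0) N2.N3=(alive,v0) | N0.N0=(alive,v1) N0.N1=(alive,v0) N0.N2=(alive,v0) N0.N3=(alive,v0)
Op 6: gossip N2<->N0 -> N2.N0=(alive,v1) N2.N1=(alive,v0) N2.N2=(alive,v0) N2.N3=(alive,v0) | N0.N0=(alive,v1) N0.N1=(alive,v0) N0.N2=(alive,v0) N0.N3=(alive,v0)
Op 7: gossip N0<->N1 -> N0.N0=(alive,v1) N0.N1=(alive,v0) N0.N2=(alive,v0) N0.N3=(alive,v0) | N1.N0=(alive,v1) N1.N1=(alive,v0) N1.N2=(alive,v0) N1.N3=(alive,v0)
Op 8: N3 marks N3=suspect -> (suspect,v1)
Op 9: N0 marks N0=dead -> (dead,v2)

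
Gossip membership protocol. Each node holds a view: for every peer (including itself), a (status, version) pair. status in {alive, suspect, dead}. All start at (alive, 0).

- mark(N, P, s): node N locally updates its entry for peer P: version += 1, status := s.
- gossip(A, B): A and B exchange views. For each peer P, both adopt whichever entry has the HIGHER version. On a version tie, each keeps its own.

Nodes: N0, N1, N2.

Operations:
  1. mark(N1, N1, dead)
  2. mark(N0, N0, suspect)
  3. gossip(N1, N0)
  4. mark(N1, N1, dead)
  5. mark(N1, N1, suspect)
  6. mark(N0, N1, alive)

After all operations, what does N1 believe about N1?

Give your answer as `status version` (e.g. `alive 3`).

Op 1: N1 marks N1=dead -> (dead,v1)
Op 2: N0 marks N0=suspect -> (suspect,v1)
Op 3: gossip N1<->N0 -> N1.N0=(suspect,v1) N1.N1=(dead,v1) N1.N2=(alive,v0) | N0.N0=(suspect,v1) N0.N1=(dead,v1) N0.N2=(alive,v0)
Op 4: N1 marks N1=dead -> (dead,v2)
Op 5: N1 marks N1=suspect -> (suspect,v3)
Op 6: N0 marks N1=alive -> (alive,v2)

Answer: suspect 3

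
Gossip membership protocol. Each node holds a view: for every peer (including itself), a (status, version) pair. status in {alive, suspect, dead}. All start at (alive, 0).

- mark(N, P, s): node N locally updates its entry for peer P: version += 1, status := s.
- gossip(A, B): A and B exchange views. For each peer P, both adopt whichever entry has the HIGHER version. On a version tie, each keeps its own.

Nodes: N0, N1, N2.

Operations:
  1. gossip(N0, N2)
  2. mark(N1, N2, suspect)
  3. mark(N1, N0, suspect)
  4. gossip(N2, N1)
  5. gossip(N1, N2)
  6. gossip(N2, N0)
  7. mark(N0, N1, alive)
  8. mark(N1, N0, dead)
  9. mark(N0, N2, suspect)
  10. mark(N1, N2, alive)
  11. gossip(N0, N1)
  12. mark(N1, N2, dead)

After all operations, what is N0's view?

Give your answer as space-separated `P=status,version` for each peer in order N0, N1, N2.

Op 1: gossip N0<->N2 -> N0.N0=(alive,v0) N0.N1=(alive,v0) N0.N2=(alive,v0) | N2.N0=(alive,v0) N2.N1=(alive,v0) N2.N2=(alive,v0)
Op 2: N1 marks N2=suspect -> (suspect,v1)
Op 3: N1 marks N0=suspect -> (suspect,v1)
Op 4: gossip N2<->N1 -> N2.N0=(suspect,v1) N2.N1=(alive,v0) N2.N2=(suspect,v1) | N1.N0=(suspect,v1) N1.N1=(alive,v0) N1.N2=(suspect,v1)
Op 5: gossip N1<->N2 -> N1.N0=(suspect,v1) N1.N1=(alive,v0) N1.N2=(suspect,v1) | N2.N0=(suspect,v1) N2.N1=(alive,v0) N2.N2=(suspect,v1)
Op 6: gossip N2<->N0 -> N2.N0=(suspect,v1) N2.N1=(alive,v0) N2.N2=(suspect,v1) | N0.N0=(suspect,v1) N0.N1=(alive,v0) N0.N2=(suspect,v1)
Op 7: N0 marks N1=alive -> (alive,v1)
Op 8: N1 marks N0=dead -> (dead,v2)
Op 9: N0 marks N2=suspect -> (suspect,v2)
Op 10: N1 marks N2=alive -> (alive,v2)
Op 11: gossip N0<->N1 -> N0.N0=(dead,v2) N0.N1=(alive,v1) N0.N2=(suspect,v2) | N1.N0=(dead,v2) N1.N1=(alive,v1) N1.N2=(alive,v2)
Op 12: N1 marks N2=dead -> (dead,v3)

Answer: N0=dead,2 N1=alive,1 N2=suspect,2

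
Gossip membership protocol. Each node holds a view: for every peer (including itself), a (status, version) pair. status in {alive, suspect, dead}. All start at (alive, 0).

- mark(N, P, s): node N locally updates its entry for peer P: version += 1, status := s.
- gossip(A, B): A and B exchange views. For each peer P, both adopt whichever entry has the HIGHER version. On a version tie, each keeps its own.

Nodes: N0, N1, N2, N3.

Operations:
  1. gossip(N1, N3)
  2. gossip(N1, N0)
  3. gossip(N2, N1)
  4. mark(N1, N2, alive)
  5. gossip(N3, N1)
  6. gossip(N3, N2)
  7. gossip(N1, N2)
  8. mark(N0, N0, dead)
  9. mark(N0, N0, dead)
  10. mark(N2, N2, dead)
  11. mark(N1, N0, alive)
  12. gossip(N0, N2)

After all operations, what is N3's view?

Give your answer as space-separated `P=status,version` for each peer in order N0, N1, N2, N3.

Answer: N0=alive,0 N1=alive,0 N2=alive,1 N3=alive,0

Derivation:
Op 1: gossip N1<->N3 -> N1.N0=(alive,v0) N1.N1=(alive,v0) N1.N2=(alive,v0) N1.N3=(alive,v0) | N3.N0=(alive,v0) N3.N1=(alive,v0) N3.N2=(alive,v0) N3.N3=(alive,v0)
Op 2: gossip N1<->N0 -> N1.N0=(alive,v0) N1.N1=(alive,v0) N1.N2=(alive,v0) N1.N3=(alive,v0) | N0.N0=(alive,v0) N0.N1=(alive,v0) N0.N2=(alive,v0) N0.N3=(alive,v0)
Op 3: gossip N2<->N1 -> N2.N0=(alive,v0) N2.N1=(alive,v0) N2.N2=(alive,v0) N2.N3=(alive,v0) | N1.N0=(alive,v0) N1.N1=(alive,v0) N1.N2=(alive,v0) N1.N3=(alive,v0)
Op 4: N1 marks N2=alive -> (alive,v1)
Op 5: gossip N3<->N1 -> N3.N0=(alive,v0) N3.N1=(alive,v0) N3.N2=(alive,v1) N3.N3=(alive,v0) | N1.N0=(alive,v0) N1.N1=(alive,v0) N1.N2=(alive,v1) N1.N3=(alive,v0)
Op 6: gossip N3<->N2 -> N3.N0=(alive,v0) N3.N1=(alive,v0) N3.N2=(alive,v1) N3.N3=(alive,v0) | N2.N0=(alive,v0) N2.N1=(alive,v0) N2.N2=(alive,v1) N2.N3=(alive,v0)
Op 7: gossip N1<->N2 -> N1.N0=(alive,v0) N1.N1=(alive,v0) N1.N2=(alive,v1) N1.N3=(alive,v0) | N2.N0=(alive,v0) N2.N1=(alive,v0) N2.N2=(alive,v1) N2.N3=(alive,v0)
Op 8: N0 marks N0=dead -> (dead,v1)
Op 9: N0 marks N0=dead -> (dead,v2)
Op 10: N2 marks N2=dead -> (dead,v2)
Op 11: N1 marks N0=alive -> (alive,v1)
Op 12: gossip N0<->N2 -> N0.N0=(dead,v2) N0.N1=(alive,v0) N0.N2=(dead,v2) N0.N3=(alive,v0) | N2.N0=(dead,v2) N2.N1=(alive,v0) N2.N2=(dead,v2) N2.N3=(alive,v0)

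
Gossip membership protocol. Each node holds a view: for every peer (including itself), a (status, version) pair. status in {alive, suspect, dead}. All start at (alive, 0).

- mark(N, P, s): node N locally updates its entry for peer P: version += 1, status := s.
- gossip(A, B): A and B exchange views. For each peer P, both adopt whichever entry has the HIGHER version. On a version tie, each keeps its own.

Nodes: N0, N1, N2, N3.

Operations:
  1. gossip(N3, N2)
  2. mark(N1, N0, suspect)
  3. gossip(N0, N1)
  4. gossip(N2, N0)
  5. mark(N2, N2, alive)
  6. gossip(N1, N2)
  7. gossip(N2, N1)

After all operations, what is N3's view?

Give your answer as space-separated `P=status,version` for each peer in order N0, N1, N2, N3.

Op 1: gossip N3<->N2 -> N3.N0=(alive,v0) N3.N1=(alive,v0) N3.N2=(alive,v0) N3.N3=(alive,v0) | N2.N0=(alive,v0) N2.N1=(alive,v0) N2.N2=(alive,v0) N2.N3=(alive,v0)
Op 2: N1 marks N0=suspect -> (suspect,v1)
Op 3: gossip N0<->N1 -> N0.N0=(suspect,v1) N0.N1=(alive,v0) N0.N2=(alive,v0) N0.N3=(alive,v0) | N1.N0=(suspect,v1) N1.N1=(alive,v0) N1.N2=(alive,v0) N1.N3=(alive,v0)
Op 4: gossip N2<->N0 -> N2.N0=(suspect,v1) N2.N1=(alive,v0) N2.N2=(alive,v0) N2.N3=(alive,v0) | N0.N0=(suspect,v1) N0.N1=(alive,v0) N0.N2=(alive,v0) N0.N3=(alive,v0)
Op 5: N2 marks N2=alive -> (alive,v1)
Op 6: gossip N1<->N2 -> N1.N0=(suspect,v1) N1.N1=(alive,v0) N1.N2=(alive,v1) N1.N3=(alive,v0) | N2.N0=(suspect,v1) N2.N1=(alive,v0) N2.N2=(alive,v1) N2.N3=(alive,v0)
Op 7: gossip N2<->N1 -> N2.N0=(suspect,v1) N2.N1=(alive,v0) N2.N2=(alive,v1) N2.N3=(alive,v0) | N1.N0=(suspect,v1) N1.N1=(alive,v0) N1.N2=(alive,v1) N1.N3=(alive,v0)

Answer: N0=alive,0 N1=alive,0 N2=alive,0 N3=alive,0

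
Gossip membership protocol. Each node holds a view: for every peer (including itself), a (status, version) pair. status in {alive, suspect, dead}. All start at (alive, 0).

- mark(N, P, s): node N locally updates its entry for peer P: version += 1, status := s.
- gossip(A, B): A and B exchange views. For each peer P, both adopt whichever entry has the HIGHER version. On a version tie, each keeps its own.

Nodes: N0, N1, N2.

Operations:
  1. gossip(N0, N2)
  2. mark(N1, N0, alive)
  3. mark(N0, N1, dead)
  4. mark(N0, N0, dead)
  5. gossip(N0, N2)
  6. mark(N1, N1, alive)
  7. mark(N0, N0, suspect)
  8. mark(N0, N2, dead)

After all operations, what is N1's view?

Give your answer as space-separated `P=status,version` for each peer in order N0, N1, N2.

Answer: N0=alive,1 N1=alive,1 N2=alive,0

Derivation:
Op 1: gossip N0<->N2 -> N0.N0=(alive,v0) N0.N1=(alive,v0) N0.N2=(alive,v0) | N2.N0=(alive,v0) N2.N1=(alive,v0) N2.N2=(alive,v0)
Op 2: N1 marks N0=alive -> (alive,v1)
Op 3: N0 marks N1=dead -> (dead,v1)
Op 4: N0 marks N0=dead -> (dead,v1)
Op 5: gossip N0<->N2 -> N0.N0=(dead,v1) N0.N1=(dead,v1) N0.N2=(alive,v0) | N2.N0=(dead,v1) N2.N1=(dead,v1) N2.N2=(alive,v0)
Op 6: N1 marks N1=alive -> (alive,v1)
Op 7: N0 marks N0=suspect -> (suspect,v2)
Op 8: N0 marks N2=dead -> (dead,v1)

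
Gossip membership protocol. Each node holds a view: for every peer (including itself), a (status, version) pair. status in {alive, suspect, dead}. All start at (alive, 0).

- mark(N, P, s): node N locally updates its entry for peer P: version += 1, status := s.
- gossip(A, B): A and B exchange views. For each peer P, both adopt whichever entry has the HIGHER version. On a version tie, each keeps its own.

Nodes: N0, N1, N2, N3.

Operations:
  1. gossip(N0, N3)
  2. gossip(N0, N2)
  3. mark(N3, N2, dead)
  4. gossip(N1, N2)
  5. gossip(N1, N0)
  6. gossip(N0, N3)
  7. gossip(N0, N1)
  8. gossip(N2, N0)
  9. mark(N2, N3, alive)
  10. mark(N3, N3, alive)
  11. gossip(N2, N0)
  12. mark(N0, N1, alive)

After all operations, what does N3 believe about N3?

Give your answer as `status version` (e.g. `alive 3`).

Op 1: gossip N0<->N3 -> N0.N0=(alive,v0) N0.N1=(alive,v0) N0.N2=(alive,v0) N0.N3=(alive,v0) | N3.N0=(alive,v0) N3.N1=(alive,v0) N3.N2=(alive,v0) N3.N3=(alive,v0)
Op 2: gossip N0<->N2 -> N0.N0=(alive,v0) N0.N1=(alive,v0) N0.N2=(alive,v0) N0.N3=(alive,v0) | N2.N0=(alive,v0) N2.N1=(alive,v0) N2.N2=(alive,v0) N2.N3=(alive,v0)
Op 3: N3 marks N2=dead -> (dead,v1)
Op 4: gossip N1<->N2 -> N1.N0=(alive,v0) N1.N1=(alive,v0) N1.N2=(alive,v0) N1.N3=(alive,v0) | N2.N0=(alive,v0) N2.N1=(alive,v0) N2.N2=(alive,v0) N2.N3=(alive,v0)
Op 5: gossip N1<->N0 -> N1.N0=(alive,v0) N1.N1=(alive,v0) N1.N2=(alive,v0) N1.N3=(alive,v0) | N0.N0=(alive,v0) N0.N1=(alive,v0) N0.N2=(alive,v0) N0.N3=(alive,v0)
Op 6: gossip N0<->N3 -> N0.N0=(alive,v0) N0.N1=(alive,v0) N0.N2=(dead,v1) N0.N3=(alive,v0) | N3.N0=(alive,v0) N3.N1=(alive,v0) N3.N2=(dead,v1) N3.N3=(alive,v0)
Op 7: gossip N0<->N1 -> N0.N0=(alive,v0) N0.N1=(alive,v0) N0.N2=(dead,v1) N0.N3=(alive,v0) | N1.N0=(alive,v0) N1.N1=(alive,v0) N1.N2=(dead,v1) N1.N3=(alive,v0)
Op 8: gossip N2<->N0 -> N2.N0=(alive,v0) N2.N1=(alive,v0) N2.N2=(dead,v1) N2.N3=(alive,v0) | N0.N0=(alive,v0) N0.N1=(alive,v0) N0.N2=(dead,v1) N0.N3=(alive,v0)
Op 9: N2 marks N3=alive -> (alive,v1)
Op 10: N3 marks N3=alive -> (alive,v1)
Op 11: gossip N2<->N0 -> N2.N0=(alive,v0) N2.N1=(alive,v0) N2.N2=(dead,v1) N2.N3=(alive,v1) | N0.N0=(alive,v0) N0.N1=(alive,v0) N0.N2=(dead,v1) N0.N3=(alive,v1)
Op 12: N0 marks N1=alive -> (alive,v1)

Answer: alive 1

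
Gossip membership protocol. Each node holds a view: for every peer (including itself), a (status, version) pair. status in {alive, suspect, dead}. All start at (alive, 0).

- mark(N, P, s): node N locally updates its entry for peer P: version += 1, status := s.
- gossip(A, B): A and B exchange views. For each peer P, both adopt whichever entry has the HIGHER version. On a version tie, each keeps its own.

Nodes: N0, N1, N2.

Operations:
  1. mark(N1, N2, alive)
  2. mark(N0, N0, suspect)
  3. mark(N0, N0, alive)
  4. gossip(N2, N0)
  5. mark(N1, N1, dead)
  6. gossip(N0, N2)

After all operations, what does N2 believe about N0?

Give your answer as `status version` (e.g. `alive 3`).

Answer: alive 2

Derivation:
Op 1: N1 marks N2=alive -> (alive,v1)
Op 2: N0 marks N0=suspect -> (suspect,v1)
Op 3: N0 marks N0=alive -> (alive,v2)
Op 4: gossip N2<->N0 -> N2.N0=(alive,v2) N2.N1=(alive,v0) N2.N2=(alive,v0) | N0.N0=(alive,v2) N0.N1=(alive,v0) N0.N2=(alive,v0)
Op 5: N1 marks N1=dead -> (dead,v1)
Op 6: gossip N0<->N2 -> N0.N0=(alive,v2) N0.N1=(alive,v0) N0.N2=(alive,v0) | N2.N0=(alive,v2) N2.N1=(alive,v0) N2.N2=(alive,v0)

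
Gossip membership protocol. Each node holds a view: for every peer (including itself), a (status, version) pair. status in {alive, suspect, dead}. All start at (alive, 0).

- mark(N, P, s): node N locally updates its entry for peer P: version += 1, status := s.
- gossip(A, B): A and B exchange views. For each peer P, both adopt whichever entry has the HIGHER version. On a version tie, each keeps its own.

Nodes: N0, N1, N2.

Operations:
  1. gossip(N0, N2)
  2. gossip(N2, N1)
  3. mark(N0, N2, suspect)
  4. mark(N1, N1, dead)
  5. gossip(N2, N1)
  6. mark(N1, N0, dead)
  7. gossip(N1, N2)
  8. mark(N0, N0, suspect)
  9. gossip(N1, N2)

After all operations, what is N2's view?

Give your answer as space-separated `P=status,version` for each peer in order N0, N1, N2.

Answer: N0=dead,1 N1=dead,1 N2=alive,0

Derivation:
Op 1: gossip N0<->N2 -> N0.N0=(alive,v0) N0.N1=(alive,v0) N0.N2=(alive,v0) | N2.N0=(alive,v0) N2.N1=(alive,v0) N2.N2=(alive,v0)
Op 2: gossip N2<->N1 -> N2.N0=(alive,v0) N2.N1=(alive,v0) N2.N2=(alive,v0) | N1.N0=(alive,v0) N1.N1=(alive,v0) N1.N2=(alive,v0)
Op 3: N0 marks N2=suspect -> (suspect,v1)
Op 4: N1 marks N1=dead -> (dead,v1)
Op 5: gossip N2<->N1 -> N2.N0=(alive,v0) N2.N1=(dead,v1) N2.N2=(alive,v0) | N1.N0=(alive,v0) N1.N1=(dead,v1) N1.N2=(alive,v0)
Op 6: N1 marks N0=dead -> (dead,v1)
Op 7: gossip N1<->N2 -> N1.N0=(dead,v1) N1.N1=(dead,v1) N1.N2=(alive,v0) | N2.N0=(dead,v1) N2.N1=(dead,v1) N2.N2=(alive,v0)
Op 8: N0 marks N0=suspect -> (suspect,v1)
Op 9: gossip N1<->N2 -> N1.N0=(dead,v1) N1.N1=(dead,v1) N1.N2=(alive,v0) | N2.N0=(dead,v1) N2.N1=(dead,v1) N2.N2=(alive,v0)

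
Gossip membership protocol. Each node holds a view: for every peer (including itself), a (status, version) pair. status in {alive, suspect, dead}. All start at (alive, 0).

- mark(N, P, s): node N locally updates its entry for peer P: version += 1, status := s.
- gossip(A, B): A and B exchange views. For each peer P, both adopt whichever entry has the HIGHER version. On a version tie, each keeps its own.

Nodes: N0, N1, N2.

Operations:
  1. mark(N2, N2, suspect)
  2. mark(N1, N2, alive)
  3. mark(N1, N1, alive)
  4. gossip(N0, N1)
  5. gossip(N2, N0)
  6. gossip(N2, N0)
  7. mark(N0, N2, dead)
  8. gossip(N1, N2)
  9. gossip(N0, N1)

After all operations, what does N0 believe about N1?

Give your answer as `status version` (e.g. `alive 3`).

Answer: alive 1

Derivation:
Op 1: N2 marks N2=suspect -> (suspect,v1)
Op 2: N1 marks N2=alive -> (alive,v1)
Op 3: N1 marks N1=alive -> (alive,v1)
Op 4: gossip N0<->N1 -> N0.N0=(alive,v0) N0.N1=(alive,v1) N0.N2=(alive,v1) | N1.N0=(alive,v0) N1.N1=(alive,v1) N1.N2=(alive,v1)
Op 5: gossip N2<->N0 -> N2.N0=(alive,v0) N2.N1=(alive,v1) N2.N2=(suspect,v1) | N0.N0=(alive,v0) N0.N1=(alive,v1) N0.N2=(alive,v1)
Op 6: gossip N2<->N0 -> N2.N0=(alive,v0) N2.N1=(alive,v1) N2.N2=(suspect,v1) | N0.N0=(alive,v0) N0.N1=(alive,v1) N0.N2=(alive,v1)
Op 7: N0 marks N2=dead -> (dead,v2)
Op 8: gossip N1<->N2 -> N1.N0=(alive,v0) N1.N1=(alive,v1) N1.N2=(alive,v1) | N2.N0=(alive,v0) N2.N1=(alive,v1) N2.N2=(suspect,v1)
Op 9: gossip N0<->N1 -> N0.N0=(alive,v0) N0.N1=(alive,v1) N0.N2=(dead,v2) | N1.N0=(alive,v0) N1.N1=(alive,v1) N1.N2=(dead,v2)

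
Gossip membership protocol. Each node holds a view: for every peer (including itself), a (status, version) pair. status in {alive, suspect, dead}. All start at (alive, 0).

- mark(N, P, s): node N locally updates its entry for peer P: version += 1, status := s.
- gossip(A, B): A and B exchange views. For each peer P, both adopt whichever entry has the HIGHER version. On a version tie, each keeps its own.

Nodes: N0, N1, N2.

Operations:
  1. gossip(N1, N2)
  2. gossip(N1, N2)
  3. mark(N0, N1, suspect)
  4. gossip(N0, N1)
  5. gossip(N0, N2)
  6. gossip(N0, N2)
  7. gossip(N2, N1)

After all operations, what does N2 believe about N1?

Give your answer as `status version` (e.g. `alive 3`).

Answer: suspect 1

Derivation:
Op 1: gossip N1<->N2 -> N1.N0=(alive,v0) N1.N1=(alive,v0) N1.N2=(alive,v0) | N2.N0=(alive,v0) N2.N1=(alive,v0) N2.N2=(alive,v0)
Op 2: gossip N1<->N2 -> N1.N0=(alive,v0) N1.N1=(alive,v0) N1.N2=(alive,v0) | N2.N0=(alive,v0) N2.N1=(alive,v0) N2.N2=(alive,v0)
Op 3: N0 marks N1=suspect -> (suspect,v1)
Op 4: gossip N0<->N1 -> N0.N0=(alive,v0) N0.N1=(suspect,v1) N0.N2=(alive,v0) | N1.N0=(alive,v0) N1.N1=(suspect,v1) N1.N2=(alive,v0)
Op 5: gossip N0<->N2 -> N0.N0=(alive,v0) N0.N1=(suspect,v1) N0.N2=(alive,v0) | N2.N0=(alive,v0) N2.N1=(suspect,v1) N2.N2=(alive,v0)
Op 6: gossip N0<->N2 -> N0.N0=(alive,v0) N0.N1=(suspect,v1) N0.N2=(alive,v0) | N2.N0=(alive,v0) N2.N1=(suspect,v1) N2.N2=(alive,v0)
Op 7: gossip N2<->N1 -> N2.N0=(alive,v0) N2.N1=(suspect,v1) N2.N2=(alive,v0) | N1.N0=(alive,v0) N1.N1=(suspect,v1) N1.N2=(alive,v0)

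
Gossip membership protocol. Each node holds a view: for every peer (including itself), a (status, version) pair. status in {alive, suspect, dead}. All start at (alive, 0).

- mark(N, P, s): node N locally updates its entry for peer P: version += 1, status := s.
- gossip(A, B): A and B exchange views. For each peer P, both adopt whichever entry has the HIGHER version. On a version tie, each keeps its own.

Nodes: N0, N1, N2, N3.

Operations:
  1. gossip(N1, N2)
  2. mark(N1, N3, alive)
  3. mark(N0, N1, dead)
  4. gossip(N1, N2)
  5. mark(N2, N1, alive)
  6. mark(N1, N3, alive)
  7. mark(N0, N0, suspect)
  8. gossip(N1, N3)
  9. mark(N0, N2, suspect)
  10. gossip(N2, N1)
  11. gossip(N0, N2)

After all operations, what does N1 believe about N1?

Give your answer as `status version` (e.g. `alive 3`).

Op 1: gossip N1<->N2 -> N1.N0=(alive,v0) N1.N1=(alive,v0) N1.N2=(alive,v0) N1.N3=(alive,v0) | N2.N0=(alive,v0) N2.N1=(alive,v0) N2.N2=(alive,v0) N2.N3=(alive,v0)
Op 2: N1 marks N3=alive -> (alive,v1)
Op 3: N0 marks N1=dead -> (dead,v1)
Op 4: gossip N1<->N2 -> N1.N0=(alive,v0) N1.N1=(alive,v0) N1.N2=(alive,v0) N1.N3=(alive,v1) | N2.N0=(alive,v0) N2.N1=(alive,v0) N2.N2=(alive,v0) N2.N3=(alive,v1)
Op 5: N2 marks N1=alive -> (alive,v1)
Op 6: N1 marks N3=alive -> (alive,v2)
Op 7: N0 marks N0=suspect -> (suspect,v1)
Op 8: gossip N1<->N3 -> N1.N0=(alive,v0) N1.N1=(alive,v0) N1.N2=(alive,v0) N1.N3=(alive,v2) | N3.N0=(alive,v0) N3.N1=(alive,v0) N3.N2=(alive,v0) N3.N3=(alive,v2)
Op 9: N0 marks N2=suspect -> (suspect,v1)
Op 10: gossip N2<->N1 -> N2.N0=(alive,v0) N2.N1=(alive,v1) N2.N2=(alive,v0) N2.N3=(alive,v2) | N1.N0=(alive,v0) N1.N1=(alive,v1) N1.N2=(alive,v0) N1.N3=(alive,v2)
Op 11: gossip N0<->N2 -> N0.N0=(suspect,v1) N0.N1=(dead,v1) N0.N2=(suspect,v1) N0.N3=(alive,v2) | N2.N0=(suspect,v1) N2.N1=(alive,v1) N2.N2=(suspect,v1) N2.N3=(alive,v2)

Answer: alive 1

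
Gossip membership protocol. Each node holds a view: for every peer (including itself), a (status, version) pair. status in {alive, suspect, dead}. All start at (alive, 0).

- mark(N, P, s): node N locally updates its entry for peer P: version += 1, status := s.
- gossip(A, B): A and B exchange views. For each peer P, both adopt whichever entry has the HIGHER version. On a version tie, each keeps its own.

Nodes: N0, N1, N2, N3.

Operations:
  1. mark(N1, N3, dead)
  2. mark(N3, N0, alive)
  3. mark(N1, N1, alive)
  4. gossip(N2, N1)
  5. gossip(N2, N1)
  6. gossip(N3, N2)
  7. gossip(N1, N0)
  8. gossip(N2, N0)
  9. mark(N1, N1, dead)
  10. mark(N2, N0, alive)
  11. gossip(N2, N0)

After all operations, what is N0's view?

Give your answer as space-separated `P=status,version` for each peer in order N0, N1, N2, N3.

Answer: N0=alive,2 N1=alive,1 N2=alive,0 N3=dead,1

Derivation:
Op 1: N1 marks N3=dead -> (dead,v1)
Op 2: N3 marks N0=alive -> (alive,v1)
Op 3: N1 marks N1=alive -> (alive,v1)
Op 4: gossip N2<->N1 -> N2.N0=(alive,v0) N2.N1=(alive,v1) N2.N2=(alive,v0) N2.N3=(dead,v1) | N1.N0=(alive,v0) N1.N1=(alive,v1) N1.N2=(alive,v0) N1.N3=(dead,v1)
Op 5: gossip N2<->N1 -> N2.N0=(alive,v0) N2.N1=(alive,v1) N2.N2=(alive,v0) N2.N3=(dead,v1) | N1.N0=(alive,v0) N1.N1=(alive,v1) N1.N2=(alive,v0) N1.N3=(dead,v1)
Op 6: gossip N3<->N2 -> N3.N0=(alive,v1) N3.N1=(alive,v1) N3.N2=(alive,v0) N3.N3=(dead,v1) | N2.N0=(alive,v1) N2.N1=(alive,v1) N2.N2=(alive,v0) N2.N3=(dead,v1)
Op 7: gossip N1<->N0 -> N1.N0=(alive,v0) N1.N1=(alive,v1) N1.N2=(alive,v0) N1.N3=(dead,v1) | N0.N0=(alive,v0) N0.N1=(alive,v1) N0.N2=(alive,v0) N0.N3=(dead,v1)
Op 8: gossip N2<->N0 -> N2.N0=(alive,v1) N2.N1=(alive,v1) N2.N2=(alive,v0) N2.N3=(dead,v1) | N0.N0=(alive,v1) N0.N1=(alive,v1) N0.N2=(alive,v0) N0.N3=(dead,v1)
Op 9: N1 marks N1=dead -> (dead,v2)
Op 10: N2 marks N0=alive -> (alive,v2)
Op 11: gossip N2<->N0 -> N2.N0=(alive,v2) N2.N1=(alive,v1) N2.N2=(alive,v0) N2.N3=(dead,v1) | N0.N0=(alive,v2) N0.N1=(alive,v1) N0.N2=(alive,v0) N0.N3=(dead,v1)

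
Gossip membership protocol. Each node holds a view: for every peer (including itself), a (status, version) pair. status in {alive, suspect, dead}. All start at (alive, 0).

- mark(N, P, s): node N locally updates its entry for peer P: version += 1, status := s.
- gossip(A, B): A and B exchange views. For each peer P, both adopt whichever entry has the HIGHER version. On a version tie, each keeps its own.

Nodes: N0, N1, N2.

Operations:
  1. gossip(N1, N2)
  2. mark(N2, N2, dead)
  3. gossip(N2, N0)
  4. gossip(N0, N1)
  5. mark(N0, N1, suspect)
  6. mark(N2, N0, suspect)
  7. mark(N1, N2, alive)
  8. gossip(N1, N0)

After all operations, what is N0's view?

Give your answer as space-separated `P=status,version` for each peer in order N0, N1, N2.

Op 1: gossip N1<->N2 -> N1.N0=(alive,v0) N1.N1=(alive,v0) N1.N2=(alive,v0) | N2.N0=(alive,v0) N2.N1=(alive,v0) N2.N2=(alive,v0)
Op 2: N2 marks N2=dead -> (dead,v1)
Op 3: gossip N2<->N0 -> N2.N0=(alive,v0) N2.N1=(alive,v0) N2.N2=(dead,v1) | N0.N0=(alive,v0) N0.N1=(alive,v0) N0.N2=(dead,v1)
Op 4: gossip N0<->N1 -> N0.N0=(alive,v0) N0.N1=(alive,v0) N0.N2=(dead,v1) | N1.N0=(alive,v0) N1.N1=(alive,v0) N1.N2=(dead,v1)
Op 5: N0 marks N1=suspect -> (suspect,v1)
Op 6: N2 marks N0=suspect -> (suspect,v1)
Op 7: N1 marks N2=alive -> (alive,v2)
Op 8: gossip N1<->N0 -> N1.N0=(alive,v0) N1.N1=(suspect,v1) N1.N2=(alive,v2) | N0.N0=(alive,v0) N0.N1=(suspect,v1) N0.N2=(alive,v2)

Answer: N0=alive,0 N1=suspect,1 N2=alive,2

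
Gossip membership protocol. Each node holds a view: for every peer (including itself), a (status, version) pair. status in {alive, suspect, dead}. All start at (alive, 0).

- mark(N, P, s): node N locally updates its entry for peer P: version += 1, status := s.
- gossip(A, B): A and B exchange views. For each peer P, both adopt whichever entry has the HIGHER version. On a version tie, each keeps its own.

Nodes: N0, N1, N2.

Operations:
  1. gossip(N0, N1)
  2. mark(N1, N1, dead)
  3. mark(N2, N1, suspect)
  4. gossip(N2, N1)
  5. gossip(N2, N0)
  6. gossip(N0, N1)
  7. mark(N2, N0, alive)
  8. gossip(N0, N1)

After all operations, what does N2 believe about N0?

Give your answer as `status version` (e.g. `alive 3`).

Op 1: gossip N0<->N1 -> N0.N0=(alive,v0) N0.N1=(alive,v0) N0.N2=(alive,v0) | N1.N0=(alive,v0) N1.N1=(alive,v0) N1.N2=(alive,v0)
Op 2: N1 marks N1=dead -> (dead,v1)
Op 3: N2 marks N1=suspect -> (suspect,v1)
Op 4: gossip N2<->N1 -> N2.N0=(alive,v0) N2.N1=(suspect,v1) N2.N2=(alive,v0) | N1.N0=(alive,v0) N1.N1=(dead,v1) N1.N2=(alive,v0)
Op 5: gossip N2<->N0 -> N2.N0=(alive,v0) N2.N1=(suspect,v1) N2.N2=(alive,v0) | N0.N0=(alive,v0) N0.N1=(suspect,v1) N0.N2=(alive,v0)
Op 6: gossip N0<->N1 -> N0.N0=(alive,v0) N0.N1=(suspect,v1) N0.N2=(alive,v0) | N1.N0=(alive,v0) N1.N1=(dead,v1) N1.N2=(alive,v0)
Op 7: N2 marks N0=alive -> (alive,v1)
Op 8: gossip N0<->N1 -> N0.N0=(alive,v0) N0.N1=(suspect,v1) N0.N2=(alive,v0) | N1.N0=(alive,v0) N1.N1=(dead,v1) N1.N2=(alive,v0)

Answer: alive 1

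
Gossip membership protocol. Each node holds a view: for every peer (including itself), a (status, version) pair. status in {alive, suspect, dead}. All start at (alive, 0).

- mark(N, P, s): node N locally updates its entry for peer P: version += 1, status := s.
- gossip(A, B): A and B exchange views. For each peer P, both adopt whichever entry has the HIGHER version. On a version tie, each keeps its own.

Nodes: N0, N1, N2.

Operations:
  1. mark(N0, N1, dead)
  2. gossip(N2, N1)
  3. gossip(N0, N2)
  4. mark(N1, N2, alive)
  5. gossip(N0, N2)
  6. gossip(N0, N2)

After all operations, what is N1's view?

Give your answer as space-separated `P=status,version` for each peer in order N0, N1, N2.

Answer: N0=alive,0 N1=alive,0 N2=alive,1

Derivation:
Op 1: N0 marks N1=dead -> (dead,v1)
Op 2: gossip N2<->N1 -> N2.N0=(alive,v0) N2.N1=(alive,v0) N2.N2=(alive,v0) | N1.N0=(alive,v0) N1.N1=(alive,v0) N1.N2=(alive,v0)
Op 3: gossip N0<->N2 -> N0.N0=(alive,v0) N0.N1=(dead,v1) N0.N2=(alive,v0) | N2.N0=(alive,v0) N2.N1=(dead,v1) N2.N2=(alive,v0)
Op 4: N1 marks N2=alive -> (alive,v1)
Op 5: gossip N0<->N2 -> N0.N0=(alive,v0) N0.N1=(dead,v1) N0.N2=(alive,v0) | N2.N0=(alive,v0) N2.N1=(dead,v1) N2.N2=(alive,v0)
Op 6: gossip N0<->N2 -> N0.N0=(alive,v0) N0.N1=(dead,v1) N0.N2=(alive,v0) | N2.N0=(alive,v0) N2.N1=(dead,v1) N2.N2=(alive,v0)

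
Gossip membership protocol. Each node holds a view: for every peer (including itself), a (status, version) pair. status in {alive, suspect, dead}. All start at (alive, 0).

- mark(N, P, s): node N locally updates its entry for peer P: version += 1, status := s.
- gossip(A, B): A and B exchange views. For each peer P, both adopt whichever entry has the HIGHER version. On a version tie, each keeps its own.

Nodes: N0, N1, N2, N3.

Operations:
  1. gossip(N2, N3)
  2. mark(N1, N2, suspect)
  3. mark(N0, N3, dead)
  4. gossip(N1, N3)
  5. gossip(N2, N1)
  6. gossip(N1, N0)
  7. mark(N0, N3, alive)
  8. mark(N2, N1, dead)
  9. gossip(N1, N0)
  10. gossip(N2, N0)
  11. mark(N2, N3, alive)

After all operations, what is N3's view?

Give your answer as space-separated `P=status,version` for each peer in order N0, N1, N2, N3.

Answer: N0=alive,0 N1=alive,0 N2=suspect,1 N3=alive,0

Derivation:
Op 1: gossip N2<->N3 -> N2.N0=(alive,v0) N2.N1=(alive,v0) N2.N2=(alive,v0) N2.N3=(alive,v0) | N3.N0=(alive,v0) N3.N1=(alive,v0) N3.N2=(alive,v0) N3.N3=(alive,v0)
Op 2: N1 marks N2=suspect -> (suspect,v1)
Op 3: N0 marks N3=dead -> (dead,v1)
Op 4: gossip N1<->N3 -> N1.N0=(alive,v0) N1.N1=(alive,v0) N1.N2=(suspect,v1) N1.N3=(alive,v0) | N3.N0=(alive,v0) N3.N1=(alive,v0) N3.N2=(suspect,v1) N3.N3=(alive,v0)
Op 5: gossip N2<->N1 -> N2.N0=(alive,v0) N2.N1=(alive,v0) N2.N2=(suspect,v1) N2.N3=(alive,v0) | N1.N0=(alive,v0) N1.N1=(alive,v0) N1.N2=(suspect,v1) N1.N3=(alive,v0)
Op 6: gossip N1<->N0 -> N1.N0=(alive,v0) N1.N1=(alive,v0) N1.N2=(suspect,v1) N1.N3=(dead,v1) | N0.N0=(alive,v0) N0.N1=(alive,v0) N0.N2=(suspect,v1) N0.N3=(dead,v1)
Op 7: N0 marks N3=alive -> (alive,v2)
Op 8: N2 marks N1=dead -> (dead,v1)
Op 9: gossip N1<->N0 -> N1.N0=(alive,v0) N1.N1=(alive,v0) N1.N2=(suspect,v1) N1.N3=(alive,v2) | N0.N0=(alive,v0) N0.N1=(alive,v0) N0.N2=(suspect,v1) N0.N3=(alive,v2)
Op 10: gossip N2<->N0 -> N2.N0=(alive,v0) N2.N1=(dead,v1) N2.N2=(suspect,v1) N2.N3=(alive,v2) | N0.N0=(alive,v0) N0.N1=(dead,v1) N0.N2=(suspect,v1) N0.N3=(alive,v2)
Op 11: N2 marks N3=alive -> (alive,v3)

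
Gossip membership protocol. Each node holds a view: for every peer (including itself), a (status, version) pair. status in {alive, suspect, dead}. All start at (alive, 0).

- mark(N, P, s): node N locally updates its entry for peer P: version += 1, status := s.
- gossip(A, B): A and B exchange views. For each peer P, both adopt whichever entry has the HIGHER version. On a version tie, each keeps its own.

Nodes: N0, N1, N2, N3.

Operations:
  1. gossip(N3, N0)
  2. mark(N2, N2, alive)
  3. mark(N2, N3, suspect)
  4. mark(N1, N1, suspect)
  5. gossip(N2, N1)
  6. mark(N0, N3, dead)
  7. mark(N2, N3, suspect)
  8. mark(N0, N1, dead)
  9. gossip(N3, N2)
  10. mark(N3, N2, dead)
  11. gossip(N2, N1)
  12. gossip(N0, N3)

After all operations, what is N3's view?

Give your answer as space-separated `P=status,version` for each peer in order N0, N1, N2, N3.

Answer: N0=alive,0 N1=suspect,1 N2=dead,2 N3=suspect,2

Derivation:
Op 1: gossip N3<->N0 -> N3.N0=(alive,v0) N3.N1=(alive,v0) N3.N2=(alive,v0) N3.N3=(alive,v0) | N0.N0=(alive,v0) N0.N1=(alive,v0) N0.N2=(alive,v0) N0.N3=(alive,v0)
Op 2: N2 marks N2=alive -> (alive,v1)
Op 3: N2 marks N3=suspect -> (suspect,v1)
Op 4: N1 marks N1=suspect -> (suspect,v1)
Op 5: gossip N2<->N1 -> N2.N0=(alive,v0) N2.N1=(suspect,v1) N2.N2=(alive,v1) N2.N3=(suspect,v1) | N1.N0=(alive,v0) N1.N1=(suspect,v1) N1.N2=(alive,v1) N1.N3=(suspect,v1)
Op 6: N0 marks N3=dead -> (dead,v1)
Op 7: N2 marks N3=suspect -> (suspect,v2)
Op 8: N0 marks N1=dead -> (dead,v1)
Op 9: gossip N3<->N2 -> N3.N0=(alive,v0) N3.N1=(suspect,v1) N3.N2=(alive,v1) N3.N3=(suspect,v2) | N2.N0=(alive,v0) N2.N1=(suspect,v1) N2.N2=(alive,v1) N2.N3=(suspect,v2)
Op 10: N3 marks N2=dead -> (dead,v2)
Op 11: gossip N2<->N1 -> N2.N0=(alive,v0) N2.N1=(suspect,v1) N2.N2=(alive,v1) N2.N3=(suspect,v2) | N1.N0=(alive,v0) N1.N1=(suspect,v1) N1.N2=(alive,v1) N1.N3=(suspect,v2)
Op 12: gossip N0<->N3 -> N0.N0=(alive,v0) N0.N1=(dead,v1) N0.N2=(dead,v2) N0.N3=(suspect,v2) | N3.N0=(alive,v0) N3.N1=(suspect,v1) N3.N2=(dead,v2) N3.N3=(suspect,v2)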